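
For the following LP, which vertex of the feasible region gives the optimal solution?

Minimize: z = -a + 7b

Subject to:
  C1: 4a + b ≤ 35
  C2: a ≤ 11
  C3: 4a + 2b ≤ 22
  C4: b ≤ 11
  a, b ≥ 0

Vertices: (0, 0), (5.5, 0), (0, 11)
Evaluating z = -a + 7b at each vertex:
  (0, 0): z = 0
  (5.5, 0): z = -5.5
  (0, 11): z = 77

The smallest value is z = -5.5, attained at (5.5, 0).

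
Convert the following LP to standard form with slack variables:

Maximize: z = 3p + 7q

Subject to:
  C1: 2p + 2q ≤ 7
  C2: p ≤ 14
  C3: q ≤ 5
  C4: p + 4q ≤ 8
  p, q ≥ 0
max z = 3p + 7q

s.t.
  2p + 2q + s1 = 7
  p + s2 = 14
  q + s3 = 5
  p + 4q + s4 = 8
  p, q, s1, s2, s3, s4 ≥ 0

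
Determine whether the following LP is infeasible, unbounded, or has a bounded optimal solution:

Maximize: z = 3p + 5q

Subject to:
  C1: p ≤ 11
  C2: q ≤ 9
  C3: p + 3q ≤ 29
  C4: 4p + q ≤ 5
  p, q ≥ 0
The point (0, 5) satisfies every constraint, so the LP is feasible; the constraints give p ≤ 11 and q ≤ 9, which with p, q ≥ 0 keep the feasible region inside a bounded box. A feasible, bounded LP attains a finite optimum at a vertex.

The LP has an optimal solution: (0, 5) with z = 25.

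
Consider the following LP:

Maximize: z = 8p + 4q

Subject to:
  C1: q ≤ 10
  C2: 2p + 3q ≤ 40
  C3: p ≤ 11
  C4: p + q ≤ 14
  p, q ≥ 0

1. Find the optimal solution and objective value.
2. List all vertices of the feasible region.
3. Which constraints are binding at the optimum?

1. p = 11, q = 3, z = 100
2. (0, 0), (11, 0), (11, 3), (4, 10), (0, 10)
3. C3, C4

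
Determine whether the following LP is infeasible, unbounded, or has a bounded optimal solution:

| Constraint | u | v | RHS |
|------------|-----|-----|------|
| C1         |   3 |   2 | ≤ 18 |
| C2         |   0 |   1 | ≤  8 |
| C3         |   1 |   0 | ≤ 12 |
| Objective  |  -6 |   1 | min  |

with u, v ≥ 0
The point (6, 0) satisfies every constraint, so the LP is feasible; the constraints give u ≤ 12 and v ≤ 8, which with u, v ≥ 0 keep the feasible region inside a bounded box. A feasible, bounded LP attains a finite optimum at a vertex.

Evaluating z = -6u + v at each vertex:
  (0, 0): z = 0
  (6, 0): z = -36
  (0.6667, 8): z = 4
  (0, 8): z = 8

The LP has an optimal solution: (6, 0) with z = -36.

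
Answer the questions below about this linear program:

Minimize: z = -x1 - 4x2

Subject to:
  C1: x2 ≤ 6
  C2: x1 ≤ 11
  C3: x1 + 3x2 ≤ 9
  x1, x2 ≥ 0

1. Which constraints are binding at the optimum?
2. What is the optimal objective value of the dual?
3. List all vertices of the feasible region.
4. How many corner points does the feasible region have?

1. C3, x1 ≥ 0
2. -12 (by strong duality, equal to the primal optimum)
3. (0, 0), (9, 0), (0, 3)
4. 3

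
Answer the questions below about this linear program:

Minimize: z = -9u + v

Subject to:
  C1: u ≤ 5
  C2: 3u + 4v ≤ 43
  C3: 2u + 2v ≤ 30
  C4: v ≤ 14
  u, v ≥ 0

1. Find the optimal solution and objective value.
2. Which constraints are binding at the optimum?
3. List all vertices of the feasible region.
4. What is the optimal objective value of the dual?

1. u = 5, v = 0, z = -45
2. C1, v ≥ 0
3. (0, 0), (5, 0), (5, 7), (0, 10.75)
4. -45 (by strong duality, equal to the primal optimum)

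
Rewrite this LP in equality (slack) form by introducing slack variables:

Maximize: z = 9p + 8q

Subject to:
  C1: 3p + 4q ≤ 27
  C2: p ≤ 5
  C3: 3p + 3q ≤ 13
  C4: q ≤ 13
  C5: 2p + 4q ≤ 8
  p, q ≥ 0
max z = 9p + 8q

s.t.
  3p + 4q + s1 = 27
  p + s2 = 5
  3p + 3q + s3 = 13
  q + s4 = 13
  2p + 4q + s5 = 8
  p, q, s1, s2, s3, s4, s5 ≥ 0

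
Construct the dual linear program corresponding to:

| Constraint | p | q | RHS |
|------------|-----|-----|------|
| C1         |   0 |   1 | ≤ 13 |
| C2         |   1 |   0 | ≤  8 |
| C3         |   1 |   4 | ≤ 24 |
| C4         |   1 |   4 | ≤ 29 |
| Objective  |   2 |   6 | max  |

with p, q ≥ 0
Minimize: z = 13y1 + 8y2 + 24y3 + 29y4

Subject to:
  C1: -y2 - y3 - y4 ≤ -2
  C2: -y1 - 4y3 - 4y4 ≤ -6
  y1, y2, y3, y4 ≥ 0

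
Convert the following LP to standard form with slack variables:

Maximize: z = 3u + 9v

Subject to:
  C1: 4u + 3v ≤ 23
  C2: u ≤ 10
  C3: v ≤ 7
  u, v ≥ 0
max z = 3u + 9v

s.t.
  4u + 3v + s1 = 23
  u + s2 = 10
  v + s3 = 7
  u, v, s1, s2, s3 ≥ 0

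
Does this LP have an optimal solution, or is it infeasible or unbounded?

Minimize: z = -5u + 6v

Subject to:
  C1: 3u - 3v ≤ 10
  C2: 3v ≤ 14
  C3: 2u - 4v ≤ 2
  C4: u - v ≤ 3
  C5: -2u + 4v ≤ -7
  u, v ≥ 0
C3 requires 2u - 4v ≤ 2, while C5 (-2u + 4v ≤ -7) is equivalent to 2u - 4v ≥ 7. Together they would need 7 ≤ 2u - 4v ≤ 2, which is impossible since 7 > 2. No point satisfies all constraints.

Infeasible: no point satisfies all constraints simultaneously.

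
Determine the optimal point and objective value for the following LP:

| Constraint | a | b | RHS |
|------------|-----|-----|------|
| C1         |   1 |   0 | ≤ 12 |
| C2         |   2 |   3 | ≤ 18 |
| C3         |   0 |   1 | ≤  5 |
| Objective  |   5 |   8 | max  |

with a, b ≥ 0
Each vertex is the intersection of two constraint boundaries that also satisfies all remaining constraints:
  a = 0 and b = 0 → (0, 0)
  2a + 3b = 18 and b = 0 → (9, 0)
  2a + 3b = 18 and b = 5 → (1.5, 5)
  b = 5 and a = 0 → (0, 5)

Evaluating z = 5a + 8b at each vertex:
  (0, 0): z = 0
  (9, 0): z = 45
  (1.5, 5): z = 47.5
  (0, 5): z = 40

The maximum is at (1.5, 5) with z = 47.5.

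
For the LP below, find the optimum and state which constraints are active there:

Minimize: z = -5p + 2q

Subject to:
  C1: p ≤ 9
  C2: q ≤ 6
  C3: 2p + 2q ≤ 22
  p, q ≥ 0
Optimal: p = 9, q = 0
Slack at optimum:
  C1: slack = 0 (binding)
  C2: slack = 6
  C3: slack = 4
  p ≥ 0: p = 9
  q ≥ 0: q = 0 (binding)
Binding constraints: C1, q ≥ 0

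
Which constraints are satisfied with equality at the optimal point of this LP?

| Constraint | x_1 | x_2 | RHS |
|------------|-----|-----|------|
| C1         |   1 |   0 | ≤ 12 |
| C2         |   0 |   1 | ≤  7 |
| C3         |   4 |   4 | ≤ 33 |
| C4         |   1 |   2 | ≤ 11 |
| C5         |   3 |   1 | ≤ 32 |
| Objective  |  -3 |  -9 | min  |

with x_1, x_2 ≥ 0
Optimal: x_1 = 0, x_2 = 5.5
Binding: C4, x_1 ≥ 0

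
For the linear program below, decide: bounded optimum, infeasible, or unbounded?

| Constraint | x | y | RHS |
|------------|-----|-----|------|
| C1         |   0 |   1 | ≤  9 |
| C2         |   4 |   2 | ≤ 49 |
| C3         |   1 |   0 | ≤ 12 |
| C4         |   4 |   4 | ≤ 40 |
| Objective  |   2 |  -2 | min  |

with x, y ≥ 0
The point (0, 9) satisfies every constraint, so the LP is feasible; the constraints give x ≤ 12 and y ≤ 9, which with x, y ≥ 0 keep the feasible region inside a bounded box. A feasible, bounded LP attains a finite optimum at a vertex.

Bounded optimum: z* = -18 at (0, 9).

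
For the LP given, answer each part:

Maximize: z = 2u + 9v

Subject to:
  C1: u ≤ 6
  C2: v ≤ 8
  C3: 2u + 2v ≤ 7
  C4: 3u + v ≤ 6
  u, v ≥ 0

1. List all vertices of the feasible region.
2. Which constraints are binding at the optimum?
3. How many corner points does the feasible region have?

1. (0, 0), (2, 0), (1.25, 2.25), (0, 3.5)
2. C3, u ≥ 0
3. 4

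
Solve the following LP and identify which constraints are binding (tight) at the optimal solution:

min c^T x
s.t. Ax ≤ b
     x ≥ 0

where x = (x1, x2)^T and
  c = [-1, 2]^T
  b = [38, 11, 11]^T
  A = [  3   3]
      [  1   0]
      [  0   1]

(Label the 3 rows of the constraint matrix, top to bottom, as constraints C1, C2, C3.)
Optimal: x1 = 11, x2 = 0
Slack at optimum:
  C1: slack = 5
  C2: slack = 0 (binding)
  C3: slack = 11
  x1 ≥ 0: x1 = 11
  x2 ≥ 0: x2 = 0 (binding)
Binding constraints: C2, x2 ≥ 0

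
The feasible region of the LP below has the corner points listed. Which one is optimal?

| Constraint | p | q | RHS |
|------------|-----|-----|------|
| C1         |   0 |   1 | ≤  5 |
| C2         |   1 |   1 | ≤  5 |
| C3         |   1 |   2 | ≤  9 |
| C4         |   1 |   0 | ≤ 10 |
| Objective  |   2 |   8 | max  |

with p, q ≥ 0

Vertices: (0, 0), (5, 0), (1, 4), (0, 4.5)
(0, 4.5) with z = 36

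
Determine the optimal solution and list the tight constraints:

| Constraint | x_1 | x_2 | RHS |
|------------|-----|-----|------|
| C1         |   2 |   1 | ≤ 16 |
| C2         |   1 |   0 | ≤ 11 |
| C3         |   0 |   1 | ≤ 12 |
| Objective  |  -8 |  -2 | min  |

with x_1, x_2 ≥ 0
Optimal: x_1 = 8, x_2 = 0
Slack at optimum:
  C1: slack = 0 (binding)
  C2: slack = 3
  C3: slack = 12
  x_1 ≥ 0: x_1 = 8
  x_2 ≥ 0: x_2 = 0 (binding)
Binding constraints: C1, x_2 ≥ 0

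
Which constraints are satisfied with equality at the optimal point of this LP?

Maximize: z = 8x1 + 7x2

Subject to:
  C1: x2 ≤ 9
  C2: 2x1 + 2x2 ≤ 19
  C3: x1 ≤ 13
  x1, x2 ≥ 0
Optimal: x1 = 9.5, x2 = 0
Binding: C2, x2 ≥ 0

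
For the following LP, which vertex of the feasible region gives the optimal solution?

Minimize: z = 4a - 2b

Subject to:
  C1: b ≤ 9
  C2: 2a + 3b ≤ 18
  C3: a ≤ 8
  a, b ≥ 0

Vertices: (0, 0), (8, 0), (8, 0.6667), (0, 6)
Evaluating z = 4a - 2b at each vertex:
  (0, 0): z = 0
  (8, 0): z = 32
  (8, 0.6667): z = 30.67
  (0, 6): z = -12

The smallest value is z = -12, attained at (0, 6).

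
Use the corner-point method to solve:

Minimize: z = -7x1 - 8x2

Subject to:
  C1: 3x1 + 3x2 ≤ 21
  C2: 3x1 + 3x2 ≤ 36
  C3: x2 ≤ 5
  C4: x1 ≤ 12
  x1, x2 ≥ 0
Each vertex is the intersection of two constraint boundaries that also satisfies all remaining constraints:
  x1 = 0 and x2 = 0 → (0, 0)
  3x1 + 3x2 = 21 and x2 = 0 → (7, 0)
  3x1 + 3x2 = 21 and x2 = 5 → (2, 5)
  x2 = 5 and x1 = 0 → (0, 5)

Evaluating z = -7x1 - 8x2 at each vertex:
  (0, 0): z = 0
  (7, 0): z = -49
  (2, 5): z = -54
  (0, 5): z = -40

The minimum is at (2, 5) with z = -54.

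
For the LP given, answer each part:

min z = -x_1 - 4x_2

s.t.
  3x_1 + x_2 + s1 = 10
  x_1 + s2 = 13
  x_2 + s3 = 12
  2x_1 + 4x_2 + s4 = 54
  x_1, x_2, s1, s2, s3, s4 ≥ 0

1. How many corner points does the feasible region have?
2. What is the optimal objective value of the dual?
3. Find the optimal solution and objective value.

1. 3
2. -40 (by strong duality, equal to the primal optimum)
3. x_1 = 0, x_2 = 10, z = -40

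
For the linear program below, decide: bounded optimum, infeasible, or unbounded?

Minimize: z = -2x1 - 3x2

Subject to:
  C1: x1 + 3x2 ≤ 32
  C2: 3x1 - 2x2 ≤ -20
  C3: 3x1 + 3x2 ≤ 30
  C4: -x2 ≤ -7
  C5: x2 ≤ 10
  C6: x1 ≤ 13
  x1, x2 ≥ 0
The point (0, 10) satisfies every constraint, so the LP is feasible; the constraints give x1 ≤ 13 and x2 ≤ 10, which with x1, x2 ≥ 0 keep the feasible region inside a bounded box. A feasible, bounded LP attains a finite optimum at a vertex.

Evaluating z = -2x1 - 3x2 at each vertex:
  (0, 10): z = -30

Feasible with finite optimum z* = -30 at (0, 10).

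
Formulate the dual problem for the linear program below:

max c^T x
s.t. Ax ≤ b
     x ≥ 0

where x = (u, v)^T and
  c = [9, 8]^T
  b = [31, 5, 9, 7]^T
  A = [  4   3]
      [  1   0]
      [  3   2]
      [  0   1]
Minimize: z = 31y1 + 5y2 + 9y3 + 7y4

Subject to:
  C1: -4y1 - y2 - 3y3 ≤ -9
  C2: -3y1 - 2y3 - y4 ≤ -8
  y1, y2, y3, y4 ≥ 0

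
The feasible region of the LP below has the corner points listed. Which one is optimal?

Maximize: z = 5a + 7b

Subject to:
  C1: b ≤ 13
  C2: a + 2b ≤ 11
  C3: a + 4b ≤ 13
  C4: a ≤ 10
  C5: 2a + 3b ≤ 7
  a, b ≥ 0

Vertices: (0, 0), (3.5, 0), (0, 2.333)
Evaluating z = 5a + 7b at each vertex:
  (0, 0): z = 0
  (3.5, 0): z = 17.5
  (0, 2.333): z = 16.33

The largest value is z = 17.5, attained at (3.5, 0).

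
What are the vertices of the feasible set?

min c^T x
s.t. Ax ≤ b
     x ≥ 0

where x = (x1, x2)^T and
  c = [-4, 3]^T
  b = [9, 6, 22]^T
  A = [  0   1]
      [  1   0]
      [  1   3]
Each vertex is the intersection of two constraint boundaries that also satisfies all remaining constraints:
  x1 = 0 and x2 = 0 → (0, 0)
  x1 = 6 and x2 = 0 → (6, 0)
  x1 = 6 and x1 + 3x2 = 22 → (6, 5.333)
  x1 + 3x2 = 22 and x1 = 0 → (0, 7.333)

Vertices: (0, 0), (6, 0), (6, 5.333), (0, 7.333)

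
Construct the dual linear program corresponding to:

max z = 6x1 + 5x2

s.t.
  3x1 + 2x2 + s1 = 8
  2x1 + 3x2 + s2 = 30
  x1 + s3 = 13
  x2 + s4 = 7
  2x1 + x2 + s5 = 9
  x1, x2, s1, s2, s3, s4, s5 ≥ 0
Minimize: z = 8y1 + 30y2 + 13y3 + 7y4 + 9y5

Subject to:
  C1: -3y1 - 2y2 - y3 - 2y5 ≤ -6
  C2: -2y1 - 3y2 - y4 - y5 ≤ -5
  y1, y2, y3, y4, y5 ≥ 0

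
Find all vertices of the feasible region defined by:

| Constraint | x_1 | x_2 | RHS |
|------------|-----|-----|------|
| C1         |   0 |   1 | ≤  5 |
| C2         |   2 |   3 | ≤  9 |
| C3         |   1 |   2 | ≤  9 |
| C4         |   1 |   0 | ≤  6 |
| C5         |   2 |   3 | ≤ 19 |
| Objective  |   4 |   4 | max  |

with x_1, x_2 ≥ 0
Each vertex is the intersection of two constraint boundaries that also satisfies all remaining constraints:
  x_1 = 0 and x_2 = 0 → (0, 0)
  2x_1 + 3x_2 = 9 and x_2 = 0 → (4.5, 0)
  2x_1 + 3x_2 = 9 and x_1 = 0 → (0, 3)

Vertices: (0, 0), (4.5, 0), (0, 3)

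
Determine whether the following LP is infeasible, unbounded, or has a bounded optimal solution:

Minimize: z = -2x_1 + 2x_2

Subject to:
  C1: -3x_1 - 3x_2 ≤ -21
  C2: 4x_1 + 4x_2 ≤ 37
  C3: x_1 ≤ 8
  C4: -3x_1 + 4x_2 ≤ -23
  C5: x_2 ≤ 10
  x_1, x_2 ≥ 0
The point (8, 0) satisfies every constraint, so the LP is feasible; the constraints give x_1 ≤ 8 and x_2 ≤ 10, which with x_1, x_2 ≥ 0 keep the feasible region inside a bounded box. A feasible, bounded LP attains a finite optimum at a vertex.

Evaluating z = -2x_1 + 2x_2 at each vertex:
  (7.667, 0): z = -15.33
  (8, 0): z = -16
  (8, 0.25): z = -15.5

Bounded optimum: z* = -16 at (8, 0).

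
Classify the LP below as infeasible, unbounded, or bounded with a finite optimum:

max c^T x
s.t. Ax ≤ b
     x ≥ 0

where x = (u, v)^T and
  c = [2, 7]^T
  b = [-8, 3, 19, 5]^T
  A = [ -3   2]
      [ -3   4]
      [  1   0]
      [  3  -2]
One constraint requires 3u - 2v ≤ 5, while the constraint -3u + 2v ≤ -8 is equivalent to 3u - 2v ≥ 8. Together they would need 8 ≤ 3u - 2v ≤ 5, which is impossible since 8 > 5. No point satisfies all constraints.

The feasible region is empty; the LP is infeasible.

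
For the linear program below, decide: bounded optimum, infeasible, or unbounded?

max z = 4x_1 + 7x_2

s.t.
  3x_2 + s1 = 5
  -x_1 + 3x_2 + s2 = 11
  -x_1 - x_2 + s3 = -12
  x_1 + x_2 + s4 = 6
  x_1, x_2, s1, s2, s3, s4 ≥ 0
The row x_1 + x_2 + s4 = 6 with s4 ≥ 0 requires x_1 + x_2 ≤ 6, while the row -x_1 - x_2 + s3 = -12 with s3 ≥ 0 is equivalent to x_1 + x_2 ≥ 12. Together they would need 12 ≤ x_1 + x_2 ≤ 6, which is impossible since 12 > 6. No point satisfies all constraints.

Infeasible — the constraint set is empty.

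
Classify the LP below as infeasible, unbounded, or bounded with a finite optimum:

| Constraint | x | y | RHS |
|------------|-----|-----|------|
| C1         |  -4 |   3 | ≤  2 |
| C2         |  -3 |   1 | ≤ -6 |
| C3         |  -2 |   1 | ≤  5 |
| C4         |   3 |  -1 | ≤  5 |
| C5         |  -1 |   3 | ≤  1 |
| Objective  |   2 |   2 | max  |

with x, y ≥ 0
C4 requires 3x - y ≤ 5, while C2 (-3x + y ≤ -6) is equivalent to 3x - y ≥ 6. Together they would need 6 ≤ 3x - y ≤ 5, which is impossible since 6 > 5. No point satisfies all constraints.

Infeasible: no point satisfies all constraints simultaneously.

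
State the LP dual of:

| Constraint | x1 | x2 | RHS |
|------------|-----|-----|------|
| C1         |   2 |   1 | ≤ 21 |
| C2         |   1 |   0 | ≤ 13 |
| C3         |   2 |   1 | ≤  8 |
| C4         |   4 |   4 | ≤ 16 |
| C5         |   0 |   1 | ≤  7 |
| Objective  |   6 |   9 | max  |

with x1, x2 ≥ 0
Minimize: z = 21y1 + 13y2 + 8y3 + 16y4 + 7y5

Subject to:
  C1: -2y1 - y2 - 2y3 - 4y4 ≤ -6
  C2: -y1 - y3 - 4y4 - y5 ≤ -9
  y1, y2, y3, y4, y5 ≥ 0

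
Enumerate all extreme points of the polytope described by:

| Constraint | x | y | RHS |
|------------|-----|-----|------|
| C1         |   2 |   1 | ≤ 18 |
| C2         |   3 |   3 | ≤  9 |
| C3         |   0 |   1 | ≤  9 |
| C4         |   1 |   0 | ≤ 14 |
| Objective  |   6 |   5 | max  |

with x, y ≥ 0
Each vertex is the intersection of two constraint boundaries that also satisfies all remaining constraints:
  x = 0 and y = 0 → (0, 0)
  3x + 3y = 9 and y = 0 → (3, 0)
  3x + 3y = 9 and x = 0 → (0, 3)

Vertices: (0, 0), (3, 0), (0, 3)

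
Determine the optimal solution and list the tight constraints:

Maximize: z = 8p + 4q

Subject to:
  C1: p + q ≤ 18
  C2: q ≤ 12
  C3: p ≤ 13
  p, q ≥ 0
Optimal: p = 13, q = 5
Binding: C1, C3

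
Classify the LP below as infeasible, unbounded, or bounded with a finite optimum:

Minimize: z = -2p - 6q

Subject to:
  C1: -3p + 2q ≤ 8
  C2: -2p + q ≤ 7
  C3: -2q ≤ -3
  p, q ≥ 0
Feasible point: (0, 2) satisfies every constraint, so the LP is feasible.
Direction d = (1, 0): for each constraint row a, a·d ≤ 0 —
  (-3)(1) + (2)(0) = -3 ≤ 0
  (-2)(1) + (1)(0) = -2 ≤ 0
  (0)(1) + (-2)(0) = 0 ≤ 0
and d ≥ 0, so (0, 2) + t·d stays feasible for every t ≥ 0. Along this ray z = -2p - 6q changes by -2 per unit t, so z → −∞.

Unbounded — the objective can decrease without bound over the feasible region.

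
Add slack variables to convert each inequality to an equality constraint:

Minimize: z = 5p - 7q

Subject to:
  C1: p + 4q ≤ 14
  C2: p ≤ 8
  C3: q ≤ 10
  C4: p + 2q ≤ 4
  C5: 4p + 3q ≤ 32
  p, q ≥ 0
min z = 5p - 7q

s.t.
  p + 4q + s1 = 14
  p + s2 = 8
  q + s3 = 10
  p + 2q + s4 = 4
  4p + 3q + s5 = 32
  p, q, s1, s2, s3, s4, s5 ≥ 0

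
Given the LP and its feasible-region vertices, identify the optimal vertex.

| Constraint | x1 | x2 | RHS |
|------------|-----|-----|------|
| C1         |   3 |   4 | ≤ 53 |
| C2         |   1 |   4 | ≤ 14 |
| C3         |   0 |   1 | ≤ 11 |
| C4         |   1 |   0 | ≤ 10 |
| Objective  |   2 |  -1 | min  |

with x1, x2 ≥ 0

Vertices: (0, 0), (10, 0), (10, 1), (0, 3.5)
Evaluating z = 2x1 - x2 at each vertex:
  (0, 0): z = 0
  (10, 0): z = 20
  (10, 1): z = 19
  (0, 3.5): z = -3.5

The smallest value is z = -3.5, attained at (0, 3.5).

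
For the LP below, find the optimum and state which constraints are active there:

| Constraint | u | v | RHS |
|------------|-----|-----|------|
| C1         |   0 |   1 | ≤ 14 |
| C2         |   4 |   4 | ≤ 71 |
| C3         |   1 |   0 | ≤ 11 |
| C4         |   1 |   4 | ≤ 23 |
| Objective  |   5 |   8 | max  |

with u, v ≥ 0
Optimal: u = 11, v = 3
Slack at optimum:
  C1: slack = 11
  C2: slack = 15
  C3: slack = 0 (binding)
  C4: slack = 0 (binding)
  u ≥ 0: u = 11
  v ≥ 0: v = 3
Binding constraints: C3, C4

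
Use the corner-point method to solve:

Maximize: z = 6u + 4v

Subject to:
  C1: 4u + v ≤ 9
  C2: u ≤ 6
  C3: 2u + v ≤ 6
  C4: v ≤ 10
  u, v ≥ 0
Each vertex is the intersection of two constraint boundaries that also satisfies all remaining constraints:
  u = 0 and v = 0 → (0, 0)
  4u + v = 9 and v = 0 → (2.25, 0)
  4u + v = 9 and 2u + v = 6 → (1.5, 3)
  2u + v = 6 and u = 0 → (0, 6)

Evaluating z = 6u + 4v at each vertex:
  (0, 0): z = 0
  (2.25, 0): z = 13.5
  (1.5, 3): z = 21
  (0, 6): z = 24

The maximum is at (0, 6) with z = 24.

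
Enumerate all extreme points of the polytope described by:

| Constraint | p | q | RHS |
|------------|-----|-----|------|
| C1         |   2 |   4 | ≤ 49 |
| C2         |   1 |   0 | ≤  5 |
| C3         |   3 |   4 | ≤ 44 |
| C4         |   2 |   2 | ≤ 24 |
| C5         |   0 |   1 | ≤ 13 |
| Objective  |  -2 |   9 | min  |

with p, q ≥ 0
Each vertex is the intersection of two constraint boundaries that also satisfies all remaining constraints:
  p = 0 and q = 0 → (0, 0)
  p = 5 and q = 0 → (5, 0)
  p = 5 and 2p + 2q = 24 → (5, 7)
  3p + 4q = 44 and 2p + 2q = 24 → (4, 8)
  3p + 4q = 44 and p = 0 → (0, 11)

Vertices: (0, 0), (5, 0), (5, 7), (4, 8), (0, 11)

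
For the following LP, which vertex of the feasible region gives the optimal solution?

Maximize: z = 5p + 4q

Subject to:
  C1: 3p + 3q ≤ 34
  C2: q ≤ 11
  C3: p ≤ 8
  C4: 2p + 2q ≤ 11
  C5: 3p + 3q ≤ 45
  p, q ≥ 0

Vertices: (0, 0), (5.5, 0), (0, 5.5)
Evaluating z = 5p + 4q at each vertex:
  (0, 0): z = 0
  (5.5, 0): z = 27.5
  (0, 5.5): z = 22

The largest value is z = 27.5, attained at (5.5, 0).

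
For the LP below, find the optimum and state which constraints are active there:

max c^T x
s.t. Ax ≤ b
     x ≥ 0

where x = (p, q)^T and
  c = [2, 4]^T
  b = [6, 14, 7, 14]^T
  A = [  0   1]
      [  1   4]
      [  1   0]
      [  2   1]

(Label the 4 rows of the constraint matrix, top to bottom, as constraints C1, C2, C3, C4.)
Optimal: p = 6, q = 2
Slack at optimum:
  C1: slack = 4
  C2: slack = 0 (binding)
  C3: slack = 1
  C4: slack = 0 (binding)
  p ≥ 0: p = 6
  q ≥ 0: q = 2
Binding constraints: C2, C4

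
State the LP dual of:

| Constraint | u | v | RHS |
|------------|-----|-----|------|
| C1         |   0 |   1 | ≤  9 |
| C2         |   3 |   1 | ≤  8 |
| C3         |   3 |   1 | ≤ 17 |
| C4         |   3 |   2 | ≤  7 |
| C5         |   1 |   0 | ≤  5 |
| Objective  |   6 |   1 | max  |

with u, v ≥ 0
Minimize: z = 9y1 + 8y2 + 17y3 + 7y4 + 5y5

Subject to:
  C1: -3y2 - 3y3 - 3y4 - y5 ≤ -6
  C2: -y1 - y2 - y3 - 2y4 ≤ -1
  y1, y2, y3, y4, y5 ≥ 0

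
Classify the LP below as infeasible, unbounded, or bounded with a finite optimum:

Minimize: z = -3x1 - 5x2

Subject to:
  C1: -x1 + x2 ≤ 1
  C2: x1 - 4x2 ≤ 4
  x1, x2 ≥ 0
Feasible point: (0, 0) satisfies every constraint, so the LP is feasible.
Direction d = (1, 1): for each constraint row a, a·d ≤ 0 —
  (-1)(1) + (1)(1) = 0 ≤ 0
  (1)(1) + (-4)(1) = -3 ≤ 0
and d ≥ 0, so (0, 0) + t·d stays feasible for every t ≥ 0. Along this ray z = -3x1 - 5x2 changes by -8 per unit t, so z → −∞.

The LP is unbounded; z can be made arbitrarily small.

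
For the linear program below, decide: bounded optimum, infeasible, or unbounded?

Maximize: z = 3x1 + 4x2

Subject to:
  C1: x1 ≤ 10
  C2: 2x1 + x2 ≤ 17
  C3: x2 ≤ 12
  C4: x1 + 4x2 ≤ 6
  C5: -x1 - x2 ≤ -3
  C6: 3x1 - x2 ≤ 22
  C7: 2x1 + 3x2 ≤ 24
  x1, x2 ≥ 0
The point (6, 0) satisfies every constraint, so the LP is feasible; the constraints give x1 ≤ 10 and x2 ≤ 12, which with x1, x2 ≥ 0 keep the feasible region inside a bounded box. A feasible, bounded LP attains a finite optimum at a vertex.

Evaluating z = 3x1 + 4x2 at each vertex:
  (3, 0): z = 9
  (6, 0): z = 18
  (2, 1): z = 10

Feasible with finite optimum z* = 18 at (6, 0).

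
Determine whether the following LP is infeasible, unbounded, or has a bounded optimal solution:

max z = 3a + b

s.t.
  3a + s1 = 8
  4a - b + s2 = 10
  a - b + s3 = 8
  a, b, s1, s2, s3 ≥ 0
Feasible point: (0, 0) satisfies every constraint, so the LP is feasible.
Direction d = (0, 1): for each constraint row a, a·d ≤ 0 —
  (3)(0) + (0)(1) = 0 ≤ 0
  (4)(0) + (-1)(1) = -1 ≤ 0
  (1)(0) + (-1)(1) = -1 ≤ 0
and d ≥ 0, so (0, 0) + t·d stays feasible for every t ≥ 0. Along this ray z = 3a + b changes by 1 per unit t, so z → +∞.

Unbounded — the objective can increase without bound over the feasible region.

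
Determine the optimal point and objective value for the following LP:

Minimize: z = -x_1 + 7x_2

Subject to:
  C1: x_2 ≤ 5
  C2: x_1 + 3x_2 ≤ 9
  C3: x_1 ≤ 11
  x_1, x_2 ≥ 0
x_1 = 9, x_2 = 0, z = -9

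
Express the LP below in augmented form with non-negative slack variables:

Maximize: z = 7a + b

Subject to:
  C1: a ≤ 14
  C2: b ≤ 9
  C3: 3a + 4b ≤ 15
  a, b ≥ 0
max z = 7a + b

s.t.
  a + s1 = 14
  b + s2 = 9
  3a + 4b + s3 = 15
  a, b, s1, s2, s3 ≥ 0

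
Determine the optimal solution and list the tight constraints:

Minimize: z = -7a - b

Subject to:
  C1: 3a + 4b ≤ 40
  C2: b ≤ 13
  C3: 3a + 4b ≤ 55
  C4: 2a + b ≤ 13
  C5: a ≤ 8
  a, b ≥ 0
Optimal: a = 6.5, b = 0
Binding: C4, b ≥ 0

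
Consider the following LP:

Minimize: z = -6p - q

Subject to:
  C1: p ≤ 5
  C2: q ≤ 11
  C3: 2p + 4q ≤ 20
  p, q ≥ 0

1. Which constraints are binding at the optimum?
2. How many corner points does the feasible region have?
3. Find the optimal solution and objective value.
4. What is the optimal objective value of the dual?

1. C1, C3
2. 4
3. p = 5, q = 2.5, z = -32.5
4. -32.5 (by strong duality, equal to the primal optimum)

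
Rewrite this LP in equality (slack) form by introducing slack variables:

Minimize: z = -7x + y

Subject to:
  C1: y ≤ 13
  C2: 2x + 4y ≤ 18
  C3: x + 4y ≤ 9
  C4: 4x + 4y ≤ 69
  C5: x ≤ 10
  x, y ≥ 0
min z = -7x + y

s.t.
  y + s1 = 13
  2x + 4y + s2 = 18
  x + 4y + s3 = 9
  4x + 4y + s4 = 69
  x + s5 = 10
  x, y, s1, s2, s3, s4, s5 ≥ 0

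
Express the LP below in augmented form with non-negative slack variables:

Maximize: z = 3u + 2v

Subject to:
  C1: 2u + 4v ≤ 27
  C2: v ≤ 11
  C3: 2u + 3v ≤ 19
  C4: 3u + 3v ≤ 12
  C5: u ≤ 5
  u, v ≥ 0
max z = 3u + 2v

s.t.
  2u + 4v + s1 = 27
  v + s2 = 11
  2u + 3v + s3 = 19
  3u + 3v + s4 = 12
  u + s5 = 5
  u, v, s1, s2, s3, s4, s5 ≥ 0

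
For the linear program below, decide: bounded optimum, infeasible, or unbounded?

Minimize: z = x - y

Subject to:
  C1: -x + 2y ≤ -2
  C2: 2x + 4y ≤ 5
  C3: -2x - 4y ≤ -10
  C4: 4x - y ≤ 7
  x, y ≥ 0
C2 requires 2x + 4y ≤ 5, while C3 (-2x - 4y ≤ -10) is equivalent to 2x + 4y ≥ 10. Together they would need 10 ≤ 2x + 4y ≤ 5, which is impossible since 10 > 5. No point satisfies all constraints.

Infeasible: no point satisfies all constraints simultaneously.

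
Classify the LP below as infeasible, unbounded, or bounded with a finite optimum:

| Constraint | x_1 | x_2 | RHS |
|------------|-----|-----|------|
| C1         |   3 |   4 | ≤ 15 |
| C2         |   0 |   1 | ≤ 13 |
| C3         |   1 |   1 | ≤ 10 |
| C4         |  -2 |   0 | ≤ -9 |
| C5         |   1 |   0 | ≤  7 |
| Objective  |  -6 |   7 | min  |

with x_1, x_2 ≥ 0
The point (5, 0) satisfies every constraint, so the LP is feasible; the constraints give x_1 ≤ 7 and x_2 ≤ 13, which with x_1, x_2 ≥ 0 keep the feasible region inside a bounded box. A feasible, bounded LP attains a finite optimum at a vertex.

The LP has an optimal solution: (5, 0) with z = -30.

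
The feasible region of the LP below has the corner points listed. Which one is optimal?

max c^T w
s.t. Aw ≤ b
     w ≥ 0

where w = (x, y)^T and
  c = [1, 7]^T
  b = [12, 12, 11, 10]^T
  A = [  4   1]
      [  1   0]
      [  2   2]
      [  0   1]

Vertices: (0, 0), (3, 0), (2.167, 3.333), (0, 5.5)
Evaluating z = x + 7y at each vertex:
  (0, 0): z = 0
  (3, 0): z = 3
  (2.167, 3.333): z = 25.5
  (0, 5.5): z = 38.5

The largest value is z = 38.5, attained at (0, 5.5).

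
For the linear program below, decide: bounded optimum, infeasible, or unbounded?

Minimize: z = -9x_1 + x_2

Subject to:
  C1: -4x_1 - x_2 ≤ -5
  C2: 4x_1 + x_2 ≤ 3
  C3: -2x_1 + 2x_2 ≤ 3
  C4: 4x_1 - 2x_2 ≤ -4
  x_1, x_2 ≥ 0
C2 requires 4x_1 + x_2 ≤ 3, while C1 (-4x_1 - x_2 ≤ -5) is equivalent to 4x_1 + x_2 ≥ 5. Together they would need 5 ≤ 4x_1 + x_2 ≤ 3, which is impossible since 5 > 3. No point satisfies all constraints.

The feasible region is empty; the LP is infeasible.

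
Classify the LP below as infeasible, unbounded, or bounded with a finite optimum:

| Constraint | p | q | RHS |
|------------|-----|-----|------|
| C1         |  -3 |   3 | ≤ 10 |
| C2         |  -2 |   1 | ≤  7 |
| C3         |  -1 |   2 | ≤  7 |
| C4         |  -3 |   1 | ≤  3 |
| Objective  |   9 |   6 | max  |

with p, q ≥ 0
Feasible point: (0, 0) satisfies every constraint, so the LP is feasible.
Direction d = (1, 0): for each constraint row a, a·d ≤ 0 —
  (-3)(1) + (3)(0) = -3 ≤ 0
  (-2)(1) + (1)(0) = -2 ≤ 0
  (-1)(1) + (2)(0) = -1 ≤ 0
  (-3)(1) + (1)(0) = -3 ≤ 0
and d ≥ 0, so (0, 0) + t·d stays feasible for every t ≥ 0. Along this ray z = 9p + 6q changes by 9 per unit t, so z → +∞.

Unbounded: there is a feasible ray along which z → +∞.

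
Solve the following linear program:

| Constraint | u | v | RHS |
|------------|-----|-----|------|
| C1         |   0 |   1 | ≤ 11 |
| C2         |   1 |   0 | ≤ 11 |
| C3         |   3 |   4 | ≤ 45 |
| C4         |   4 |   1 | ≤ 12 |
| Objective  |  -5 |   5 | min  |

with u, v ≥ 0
u = 3, v = 0, z = -15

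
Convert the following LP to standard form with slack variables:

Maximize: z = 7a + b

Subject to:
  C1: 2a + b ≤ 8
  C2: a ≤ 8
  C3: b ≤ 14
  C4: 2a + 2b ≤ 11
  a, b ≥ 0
max z = 7a + b

s.t.
  2a + b + s1 = 8
  a + s2 = 8
  b + s3 = 14
  2a + 2b + s4 = 11
  a, b, s1, s2, s3, s4 ≥ 0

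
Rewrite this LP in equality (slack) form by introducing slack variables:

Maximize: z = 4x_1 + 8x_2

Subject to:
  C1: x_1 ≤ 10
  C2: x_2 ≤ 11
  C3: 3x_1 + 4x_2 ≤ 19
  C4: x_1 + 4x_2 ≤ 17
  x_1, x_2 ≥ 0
max z = 4x_1 + 8x_2

s.t.
  x_1 + s1 = 10
  x_2 + s2 = 11
  3x_1 + 4x_2 + s3 = 19
  x_1 + 4x_2 + s4 = 17
  x_1, x_2, s1, s2, s3, s4 ≥ 0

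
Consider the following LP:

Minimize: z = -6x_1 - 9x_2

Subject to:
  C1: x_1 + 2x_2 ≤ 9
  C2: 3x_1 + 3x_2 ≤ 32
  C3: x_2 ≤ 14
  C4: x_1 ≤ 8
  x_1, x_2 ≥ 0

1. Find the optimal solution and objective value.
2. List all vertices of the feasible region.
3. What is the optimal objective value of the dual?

1. x_1 = 8, x_2 = 0.5, z = -52.5
2. (0, 0), (8, 0), (8, 0.5), (0, 4.5)
3. -52.5 (by strong duality, equal to the primal optimum)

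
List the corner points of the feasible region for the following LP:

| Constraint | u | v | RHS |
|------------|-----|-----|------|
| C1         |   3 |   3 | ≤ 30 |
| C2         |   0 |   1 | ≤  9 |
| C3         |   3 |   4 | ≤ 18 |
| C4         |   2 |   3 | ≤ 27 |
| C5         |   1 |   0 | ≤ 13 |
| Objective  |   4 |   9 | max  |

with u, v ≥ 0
Each vertex is the intersection of two constraint boundaries that also satisfies all remaining constraints:
  u = 0 and v = 0 → (0, 0)
  3u + 4v = 18 and v = 0 → (6, 0)
  3u + 4v = 18 and u = 0 → (0, 4.5)

Vertices: (0, 0), (6, 0), (0, 4.5)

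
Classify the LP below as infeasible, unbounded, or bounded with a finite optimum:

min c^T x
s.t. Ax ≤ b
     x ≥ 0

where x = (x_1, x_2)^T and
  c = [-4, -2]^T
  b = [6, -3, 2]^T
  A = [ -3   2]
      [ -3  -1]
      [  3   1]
One constraint requires 3x_1 + x_2 ≤ 2, while the constraint -3x_1 - x_2 ≤ -3 is equivalent to 3x_1 + x_2 ≥ 3. Together they would need 3 ≤ 3x_1 + x_2 ≤ 2, which is impossible since 3 > 2. No point satisfies all constraints.

Infeasible — the constraint set is empty.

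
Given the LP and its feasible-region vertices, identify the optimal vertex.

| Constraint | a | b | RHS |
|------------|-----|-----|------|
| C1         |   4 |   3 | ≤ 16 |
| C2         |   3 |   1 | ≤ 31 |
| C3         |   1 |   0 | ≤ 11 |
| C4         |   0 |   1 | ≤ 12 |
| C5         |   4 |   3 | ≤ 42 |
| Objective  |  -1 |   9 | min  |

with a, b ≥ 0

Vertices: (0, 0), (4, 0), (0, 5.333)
Evaluating z = -a + 9b at each vertex:
  (0, 0): z = 0
  (4, 0): z = -4
  (0, 5.333): z = 48

The smallest value is z = -4, attained at (4, 0).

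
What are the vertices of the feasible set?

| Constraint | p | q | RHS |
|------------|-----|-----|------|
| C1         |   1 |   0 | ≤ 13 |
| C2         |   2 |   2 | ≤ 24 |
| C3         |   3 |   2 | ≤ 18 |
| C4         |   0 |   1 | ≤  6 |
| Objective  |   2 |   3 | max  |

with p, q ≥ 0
Each vertex is the intersection of two constraint boundaries that also satisfies all remaining constraints:
  p = 0 and q = 0 → (0, 0)
  3p + 2q = 18 and q = 0 → (6, 0)
  3p + 2q = 18 and q = 6 → (2, 6)
  q = 6 and p = 0 → (0, 6)

Vertices: (0, 0), (6, 0), (2, 6), (0, 6)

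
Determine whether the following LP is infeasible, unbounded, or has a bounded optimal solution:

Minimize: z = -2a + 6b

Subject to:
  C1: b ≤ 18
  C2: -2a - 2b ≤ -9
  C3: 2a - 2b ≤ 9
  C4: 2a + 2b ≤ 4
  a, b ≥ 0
C4 requires 2a + 2b ≤ 4, while C2 (-2a - 2b ≤ -9) is equivalent to 2a + 2b ≥ 9. Together they would need 9 ≤ 2a + 2b ≤ 4, which is impossible since 9 > 4. No point satisfies all constraints.

Infeasible: no point satisfies all constraints simultaneously.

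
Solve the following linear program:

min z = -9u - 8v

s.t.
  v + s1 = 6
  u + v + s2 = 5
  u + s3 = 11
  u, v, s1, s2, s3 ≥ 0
u = 5, v = 0, z = -45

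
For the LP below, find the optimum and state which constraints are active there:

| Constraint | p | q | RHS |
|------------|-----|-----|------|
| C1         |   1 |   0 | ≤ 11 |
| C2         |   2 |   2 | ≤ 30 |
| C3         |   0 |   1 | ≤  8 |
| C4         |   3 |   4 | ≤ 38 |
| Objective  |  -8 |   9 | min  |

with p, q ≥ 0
Optimal: p = 11, q = 0
Slack at optimum:
  C1: slack = 0 (binding)
  C2: slack = 8
  C3: slack = 8
  C4: slack = 5
  p ≥ 0: p = 11
  q ≥ 0: q = 0 (binding)
Binding constraints: C1, q ≥ 0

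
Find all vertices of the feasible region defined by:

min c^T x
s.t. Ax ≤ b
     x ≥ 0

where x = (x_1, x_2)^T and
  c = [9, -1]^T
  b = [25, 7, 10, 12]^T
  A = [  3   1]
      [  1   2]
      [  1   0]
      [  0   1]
Each vertex is the intersection of two constraint boundaries that also satisfies all remaining constraints:
  x_1 = 0 and x_2 = 0 → (0, 0)
  x_1 + 2x_2 = 7 and x_2 = 0 → (7, 0)
  x_1 + 2x_2 = 7 and x_1 = 0 → (0, 3.5)

Vertices: (0, 0), (7, 0), (0, 3.5)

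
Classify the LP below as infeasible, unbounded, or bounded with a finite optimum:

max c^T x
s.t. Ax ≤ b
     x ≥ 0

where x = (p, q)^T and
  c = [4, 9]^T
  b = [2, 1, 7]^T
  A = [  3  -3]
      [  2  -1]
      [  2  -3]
Feasible point: (0, 0) satisfies every constraint, so the LP is feasible.
Direction d = (0, 1): for each constraint row a, a·d ≤ 0 —
  (3)(0) + (-3)(1) = -3 ≤ 0
  (2)(0) + (-1)(1) = -1 ≤ 0
  (2)(0) + (-3)(1) = -3 ≤ 0
and d ≥ 0, so (0, 0) + t·d stays feasible for every t ≥ 0. Along this ray z = 4p + 9q changes by 9 per unit t, so z → +∞.

The LP is unbounded; z can be made arbitrarily large.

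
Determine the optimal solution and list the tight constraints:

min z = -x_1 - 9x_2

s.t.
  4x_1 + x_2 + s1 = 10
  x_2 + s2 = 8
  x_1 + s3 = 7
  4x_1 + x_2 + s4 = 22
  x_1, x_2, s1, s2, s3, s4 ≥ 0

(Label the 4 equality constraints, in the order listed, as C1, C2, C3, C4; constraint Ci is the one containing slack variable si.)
Optimal: x_1 = 0.5, x_2 = 8
Slack at optimum:
  C1: slack = 0 (binding)
  C2: slack = 0 (binding)
  C3: slack = 6.5
  C4: slack = 12
  x_1 ≥ 0: x_1 = 0.5
  x_2 ≥ 0: x_2 = 8
Binding constraints: C1, C2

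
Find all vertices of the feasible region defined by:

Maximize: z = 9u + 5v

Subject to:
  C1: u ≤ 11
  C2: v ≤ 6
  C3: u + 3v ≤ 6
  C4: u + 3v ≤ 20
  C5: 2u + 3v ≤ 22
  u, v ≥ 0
Each vertex is the intersection of two constraint boundaries that also satisfies all remaining constraints:
  u = 0 and v = 0 → (0, 0)
  u + 3v = 6 and v = 0 → (6, 0)
  u + 3v = 6 and u = 0 → (0, 2)

Vertices: (0, 0), (6, 0), (0, 2)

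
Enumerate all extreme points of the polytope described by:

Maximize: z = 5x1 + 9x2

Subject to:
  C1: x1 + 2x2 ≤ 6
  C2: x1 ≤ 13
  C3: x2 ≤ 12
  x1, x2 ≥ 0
Each vertex is the intersection of two constraint boundaries that also satisfies all remaining constraints:
  x1 = 0 and x2 = 0 → (0, 0)
  x1 + 2x2 = 6 and x2 = 0 → (6, 0)
  x1 + 2x2 = 6 and x1 = 0 → (0, 3)

Vertices: (0, 0), (6, 0), (0, 3)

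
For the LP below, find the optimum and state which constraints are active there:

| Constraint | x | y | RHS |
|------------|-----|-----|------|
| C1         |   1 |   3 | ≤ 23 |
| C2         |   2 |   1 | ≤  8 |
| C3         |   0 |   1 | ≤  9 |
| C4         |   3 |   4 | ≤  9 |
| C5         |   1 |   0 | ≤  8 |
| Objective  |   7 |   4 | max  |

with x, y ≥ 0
Optimal: x = 3, y = 0
Binding: C4, y ≥ 0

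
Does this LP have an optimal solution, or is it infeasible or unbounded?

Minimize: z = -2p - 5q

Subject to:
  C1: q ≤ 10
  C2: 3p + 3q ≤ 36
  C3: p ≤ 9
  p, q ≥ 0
The point (2, 10) satisfies every constraint, so the LP is feasible; the constraints give p ≤ 9 and q ≤ 10, which with p, q ≥ 0 keep the feasible region inside a bounded box. A feasible, bounded LP attains a finite optimum at a vertex.

Feasible with finite optimum z* = -54 at (2, 10).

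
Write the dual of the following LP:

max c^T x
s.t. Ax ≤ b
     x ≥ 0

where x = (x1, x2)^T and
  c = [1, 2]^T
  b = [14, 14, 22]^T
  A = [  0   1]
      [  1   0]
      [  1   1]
Minimize: z = 14y1 + 14y2 + 22y3

Subject to:
  C1: -y2 - y3 ≤ -1
  C2: -y1 - y3 ≤ -2
  y1, y2, y3 ≥ 0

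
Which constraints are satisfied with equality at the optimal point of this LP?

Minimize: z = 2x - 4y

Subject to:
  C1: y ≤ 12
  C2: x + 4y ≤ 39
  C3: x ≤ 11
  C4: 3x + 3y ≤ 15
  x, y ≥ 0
Optimal: x = 0, y = 5
Binding: C4, x ≥ 0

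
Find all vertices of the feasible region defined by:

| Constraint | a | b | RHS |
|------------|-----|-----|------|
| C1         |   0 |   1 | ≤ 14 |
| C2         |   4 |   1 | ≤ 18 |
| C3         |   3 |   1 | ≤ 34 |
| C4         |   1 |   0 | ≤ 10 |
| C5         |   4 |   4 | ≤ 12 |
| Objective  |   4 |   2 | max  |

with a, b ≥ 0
Each vertex is the intersection of two constraint boundaries that also satisfies all remaining constraints:
  a = 0 and b = 0 → (0, 0)
  4a + 4b = 12 and b = 0 → (3, 0)
  4a + 4b = 12 and a = 0 → (0, 3)

Vertices: (0, 0), (3, 0), (0, 3)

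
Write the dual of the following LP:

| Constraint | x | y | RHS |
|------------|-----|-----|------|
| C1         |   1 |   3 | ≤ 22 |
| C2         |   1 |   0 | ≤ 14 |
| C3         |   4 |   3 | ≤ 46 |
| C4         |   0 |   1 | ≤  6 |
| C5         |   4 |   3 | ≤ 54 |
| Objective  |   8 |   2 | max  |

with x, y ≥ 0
Minimize: z = 22y1 + 14y2 + 46y3 + 6y4 + 54y5

Subject to:
  C1: -y1 - y2 - 4y3 - 4y5 ≤ -8
  C2: -3y1 - 3y3 - y4 - 3y5 ≤ -2
  y1, y2, y3, y4, y5 ≥ 0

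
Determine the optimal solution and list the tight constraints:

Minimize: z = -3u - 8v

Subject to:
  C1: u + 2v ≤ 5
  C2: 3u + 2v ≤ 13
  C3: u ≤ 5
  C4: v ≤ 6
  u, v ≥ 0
Optimal: u = 0, v = 2.5
Slack at optimum:
  C1: slack = 0 (binding)
  C2: slack = 8
  C3: slack = 5
  C4: slack = 3.5
  u ≥ 0: u = 0 (binding)
  v ≥ 0: v = 2.5
Binding constraints: C1, u ≥ 0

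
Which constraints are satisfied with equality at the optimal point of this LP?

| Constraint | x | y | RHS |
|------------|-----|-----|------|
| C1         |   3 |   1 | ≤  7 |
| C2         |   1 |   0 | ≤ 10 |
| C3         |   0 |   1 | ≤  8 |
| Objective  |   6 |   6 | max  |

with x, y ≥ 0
Optimal: x = 0, y = 7
Slack at optimum:
  C1: slack = 0 (binding)
  C2: slack = 10
  C3: slack = 1
  x ≥ 0: x = 0 (binding)
  y ≥ 0: y = 7
Binding constraints: C1, x ≥ 0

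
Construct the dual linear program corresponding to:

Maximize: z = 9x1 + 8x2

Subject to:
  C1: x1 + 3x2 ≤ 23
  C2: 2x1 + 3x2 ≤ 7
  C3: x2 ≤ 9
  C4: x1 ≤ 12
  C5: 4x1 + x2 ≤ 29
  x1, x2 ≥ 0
Minimize: z = 23y1 + 7y2 + 9y3 + 12y4 + 29y5

Subject to:
  C1: -y1 - 2y2 - y4 - 4y5 ≤ -9
  C2: -3y1 - 3y2 - y3 - y5 ≤ -8
  y1, y2, y3, y4, y5 ≥ 0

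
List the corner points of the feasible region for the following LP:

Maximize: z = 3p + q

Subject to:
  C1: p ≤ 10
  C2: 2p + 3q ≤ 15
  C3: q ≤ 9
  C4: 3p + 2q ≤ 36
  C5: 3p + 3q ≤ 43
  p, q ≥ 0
Each vertex is the intersection of two constraint boundaries that also satisfies all remaining constraints:
  p = 0 and q = 0 → (0, 0)
  2p + 3q = 15 and q = 0 → (7.5, 0)
  2p + 3q = 15 and p = 0 → (0, 5)

Vertices: (0, 0), (7.5, 0), (0, 5)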